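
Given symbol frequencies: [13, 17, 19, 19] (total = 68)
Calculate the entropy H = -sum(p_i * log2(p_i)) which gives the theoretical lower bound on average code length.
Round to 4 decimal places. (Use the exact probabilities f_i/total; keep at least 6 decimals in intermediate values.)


Per-symbol terms -p_i * log2(p_i) with p_i = f_i/68:
  p = 13/68 = 0.191176: log2(p) = -2.387023, -p*log2(p) = 0.456343
  p = 17/68 = 0.250000: log2(p) = -2.000000, -p*log2(p) = 0.500000
  p = 19/68 = 0.279412: log2(p) = -1.839535, -p*log2(p) = 0.513988
  p = 19/68 = 0.279412: log2(p) = -1.839535, -p*log2(p) = 0.513988
H = 0.456343 + 0.500000 + 0.513988 + 0.513988 = 1.984319

H = 1.9843 bits/symbol


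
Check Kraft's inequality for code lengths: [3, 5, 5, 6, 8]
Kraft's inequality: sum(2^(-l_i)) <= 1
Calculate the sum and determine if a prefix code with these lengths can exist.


Sum = 2^(-3) + 2^(-5) + 2^(-5) + 2^(-6) + 2^(-8)
    = 0.125 + 0.03125 + 0.03125 + 0.015625 + 0.00390625
    = 53/256 = 0.20703125
Since 0.20703125 <= 1, Kraft's inequality IS satisfied.
A prefix code with these lengths CAN exist.

Kraft sum = 0.20703125. Satisfied.


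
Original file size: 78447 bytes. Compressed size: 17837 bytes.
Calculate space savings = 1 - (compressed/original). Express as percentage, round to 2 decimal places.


ratio = compressed/original = 17837/78447 = 0.227376
savings = 1 - ratio = 1 - 0.227376 = 0.772624
as a percentage: 0.772624 * 100 = 77.26%

Space savings = 1 - 17837/78447 = 77.26%


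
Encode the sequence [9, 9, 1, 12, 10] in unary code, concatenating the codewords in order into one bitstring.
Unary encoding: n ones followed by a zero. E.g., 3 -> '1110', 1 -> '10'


Encode each number as n ones followed by a terminating 0:
  9 -> 1111111110 (10 bits)
  9 -> 1111111110 (10 bits)
  1 -> 10 (2 bits)
  12 -> 1111111111110 (13 bits)
  10 -> 11111111110 (11 bits)
Total length = 10 + 10 + 2 + 13 + 11 = 46 bits.

Unary([9, 9, 1, 12, 10]) = 1111111110111111111010111111111111011111111110 (46 bits)


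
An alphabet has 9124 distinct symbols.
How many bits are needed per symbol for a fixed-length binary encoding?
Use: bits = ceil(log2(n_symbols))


log2(9124) = 13.1555
Bracket: 2^13 = 8192 < 9124 <= 2^14 = 16384
So ceil(log2(9124)) = 14

bits = ceil(log2(9124)) = ceil(13.1555) = 14 bits


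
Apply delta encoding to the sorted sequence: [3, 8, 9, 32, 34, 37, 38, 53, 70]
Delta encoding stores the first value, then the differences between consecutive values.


First value: 3
Deltas:
  8 - 3 = 5
  9 - 8 = 1
  32 - 9 = 23
  34 - 32 = 2
  37 - 34 = 3
  38 - 37 = 1
  53 - 38 = 15
  70 - 53 = 17


Delta encoded: [3, 5, 1, 23, 2, 3, 1, 15, 17]


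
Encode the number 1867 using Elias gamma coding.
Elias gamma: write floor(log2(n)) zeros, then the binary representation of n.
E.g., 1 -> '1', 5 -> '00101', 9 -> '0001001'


num_bits = floor(log2(1867)) + 1 = 11
leading_zeros = num_bits - 1 = 10
binary(1867) = 11101001011

Elias gamma(1867) = '0000000000' + '11101001011' = 000000000011101001011 (21 bits)


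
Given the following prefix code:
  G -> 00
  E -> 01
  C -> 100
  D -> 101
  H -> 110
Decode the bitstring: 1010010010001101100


Decoding step by step:
Bits 101 -> D
Bits 00 -> G
Bits 100 -> C
Bits 100 -> C
Bits 01 -> E
Bits 101 -> D
Bits 100 -> C


Decoded message: DGCCEDC


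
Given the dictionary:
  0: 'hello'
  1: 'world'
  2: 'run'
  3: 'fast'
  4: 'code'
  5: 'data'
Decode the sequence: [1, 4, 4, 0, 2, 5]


Look up each index in the dictionary:
  1 -> 'world'
  4 -> 'code'
  4 -> 'code'
  0 -> 'hello'
  2 -> 'run'
  5 -> 'data'

Decoded: "world code code hello run data"


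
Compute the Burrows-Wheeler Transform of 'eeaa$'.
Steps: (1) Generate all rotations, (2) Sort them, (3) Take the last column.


Rotations (sorted):
  0: $eeaa -> last char: a
  1: a$eea -> last char: a
  2: aa$ee -> last char: e
  3: eaa$e -> last char: e
  4: eeaa$ -> last char: $


BWT = aaee$


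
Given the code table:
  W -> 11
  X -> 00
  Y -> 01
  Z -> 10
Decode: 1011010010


Decoding:
10 -> Z
11 -> W
01 -> Y
00 -> X
10 -> Z


Result: ZWYXZ


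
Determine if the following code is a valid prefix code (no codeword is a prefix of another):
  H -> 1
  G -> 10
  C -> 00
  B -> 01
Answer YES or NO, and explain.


Checking each pair (does one codeword prefix another?):
  H='1' vs G='10': prefix -- VIOLATION

NO -- this is NOT a valid prefix code. H (1) is a prefix of G (10).


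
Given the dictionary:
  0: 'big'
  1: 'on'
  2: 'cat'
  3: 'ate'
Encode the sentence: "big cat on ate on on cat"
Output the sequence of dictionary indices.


Look up each word in the dictionary:
  'big' -> 0
  'cat' -> 2
  'on' -> 1
  'ate' -> 3
  'on' -> 1
  'on' -> 1
  'cat' -> 2

Encoded: [0, 2, 1, 3, 1, 1, 2]


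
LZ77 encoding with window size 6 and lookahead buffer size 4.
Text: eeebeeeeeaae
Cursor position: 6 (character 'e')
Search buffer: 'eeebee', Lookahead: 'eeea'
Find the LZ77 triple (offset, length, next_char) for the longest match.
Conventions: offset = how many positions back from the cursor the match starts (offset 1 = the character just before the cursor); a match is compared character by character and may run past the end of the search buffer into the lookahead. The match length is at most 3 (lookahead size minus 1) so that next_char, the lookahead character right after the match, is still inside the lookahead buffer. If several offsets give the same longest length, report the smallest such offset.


Try each offset into the search buffer:
  offset=1 (pos 5, char 'e'): match length 3
  offset=2 (pos 4, char 'e'): match length 3
  offset=3 (pos 3, char 'b'): match length 0
  offset=4 (pos 2, char 'e'): match length 1
  offset=5 (pos 1, char 'e'): match length 2
  offset=6 (pos 0, char 'e'): match length 3
Longest match has length 3, found at offsets 1, 2, 6; take the smallest, offset 1.
next_char = character at position 6 + 3 = 9 -> 'a'

Best match: offset=1, length=3 (matching 'eee' starting at position 5)
LZ77 triple: (1, 3, 'a')


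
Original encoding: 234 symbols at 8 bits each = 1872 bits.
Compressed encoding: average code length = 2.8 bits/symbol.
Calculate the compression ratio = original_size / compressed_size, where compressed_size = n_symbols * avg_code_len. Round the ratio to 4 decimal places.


original_size = n_symbols * orig_bits = 234 * 8 = 1872 bits
compressed_size = n_symbols * avg_code_len = 234 * 2.8 = 655.2 bits
ratio = original_size / compressed_size = 1872 / 655.2 = 2.8571

Compression ratio = 2.8571


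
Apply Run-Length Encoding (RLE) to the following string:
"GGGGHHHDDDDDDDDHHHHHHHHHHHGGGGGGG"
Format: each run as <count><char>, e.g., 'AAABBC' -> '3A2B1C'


Scanning runs left to right:
  i=0: run of 'G' x 4 -> '4G'
  i=4: run of 'H' x 3 -> '3H'
  i=7: run of 'D' x 8 -> '8D'
  i=15: run of 'H' x 11 -> '11H'
  i=26: run of 'G' x 7 -> '7G'

RLE = 4G3H8D11H7G


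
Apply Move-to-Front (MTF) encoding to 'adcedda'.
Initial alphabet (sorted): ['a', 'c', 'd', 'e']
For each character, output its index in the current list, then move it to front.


MTF encoding:
'a': index 0 in ['a', 'c', 'd', 'e'] -> ['a', 'c', 'd', 'e']
'd': index 2 in ['a', 'c', 'd', 'e'] -> ['d', 'a', 'c', 'e']
'c': index 2 in ['d', 'a', 'c', 'e'] -> ['c', 'd', 'a', 'e']
'e': index 3 in ['c', 'd', 'a', 'e'] -> ['e', 'c', 'd', 'a']
'd': index 2 in ['e', 'c', 'd', 'a'] -> ['d', 'e', 'c', 'a']
'd': index 0 in ['d', 'e', 'c', 'a'] -> ['d', 'e', 'c', 'a']
'a': index 3 in ['d', 'e', 'c', 'a'] -> ['a', 'd', 'e', 'c']


Output: [0, 2, 2, 3, 2, 0, 3]


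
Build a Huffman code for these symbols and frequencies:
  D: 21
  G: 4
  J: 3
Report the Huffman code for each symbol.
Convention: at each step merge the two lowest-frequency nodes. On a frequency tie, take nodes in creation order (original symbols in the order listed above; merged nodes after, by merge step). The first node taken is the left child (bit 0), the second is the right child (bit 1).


Huffman tree construction:
Step 1: Merge J(3) + G(4) = 7
Step 2: Merge (J+G)(7) + D(21) = 28
Read each symbol's code off the tree from the root (left child = 0, right child = 1).

Codes:
  D: 1 (length 1)
  G: 01 (length 2)
  J: 00 (length 2)
Average code length: 35/28 = 1.2500 bits/symbol


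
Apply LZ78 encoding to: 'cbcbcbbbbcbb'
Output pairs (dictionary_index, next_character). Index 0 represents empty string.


LZ78 encoding steps:
Dictionary: {0: ''}
Step 1: w='' (idx 0), next='c' -> output (0, 'c'), add 'c' as idx 1
Step 2: w='' (idx 0), next='b' -> output (0, 'b'), add 'b' as idx 2
Step 3: w='c' (idx 1), next='b' -> output (1, 'b'), add 'cb' as idx 3
Step 4: w='cb' (idx 3), next='b' -> output (3, 'b'), add 'cbb' as idx 4
Step 5: w='b' (idx 2), next='b' -> output (2, 'b'), add 'bb' as idx 5
Step 6: w='cbb' (idx 4), end of input -> output (4, '')


Encoded: [(0, 'c'), (0, 'b'), (1, 'b'), (3, 'b'), (2, 'b'), (4, '')]


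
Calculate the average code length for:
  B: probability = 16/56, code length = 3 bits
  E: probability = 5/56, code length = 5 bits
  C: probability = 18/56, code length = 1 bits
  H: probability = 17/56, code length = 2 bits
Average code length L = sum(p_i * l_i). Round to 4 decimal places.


Weighted contributions p_i * l_i:
  B: (16/56) * 3 = 48/56
  E: (5/56) * 5 = 25/56
  C: (18/56) * 1 = 18/56
  H: (17/56) * 2 = 34/56
Sum = (48 + 25 + 18 + 34)/56 = 125/56

L = 125/56 = 2.2321 bits/symbol


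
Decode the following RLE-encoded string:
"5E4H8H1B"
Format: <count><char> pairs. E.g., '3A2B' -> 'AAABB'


Expanding each <count><char> pair:
  5E -> 'EEEEE'
  4H -> 'HHHH'
  8H -> 'HHHHHHHH'
  1B -> 'B'

Decoded = EEEEEHHHHHHHHHHHHB


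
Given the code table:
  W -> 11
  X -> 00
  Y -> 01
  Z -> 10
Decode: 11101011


Decoding:
11 -> W
10 -> Z
10 -> Z
11 -> W


Result: WZZW


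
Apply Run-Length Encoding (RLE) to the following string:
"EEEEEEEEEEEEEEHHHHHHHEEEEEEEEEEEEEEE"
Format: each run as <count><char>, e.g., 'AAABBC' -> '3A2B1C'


Scanning runs left to right:
  i=0: run of 'E' x 14 -> '14E'
  i=14: run of 'H' x 7 -> '7H'
  i=21: run of 'E' x 15 -> '15E'

RLE = 14E7H15E


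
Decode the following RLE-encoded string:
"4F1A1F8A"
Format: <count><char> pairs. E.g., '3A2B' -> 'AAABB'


Expanding each <count><char> pair:
  4F -> 'FFFF'
  1A -> 'A'
  1F -> 'F'
  8A -> 'AAAAAAAA'

Decoded = FFFFAFAAAAAAAA


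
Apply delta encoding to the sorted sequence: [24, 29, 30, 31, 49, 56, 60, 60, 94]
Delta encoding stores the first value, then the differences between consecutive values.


First value: 24
Deltas:
  29 - 24 = 5
  30 - 29 = 1
  31 - 30 = 1
  49 - 31 = 18
  56 - 49 = 7
  60 - 56 = 4
  60 - 60 = 0
  94 - 60 = 34


Delta encoded: [24, 5, 1, 1, 18, 7, 4, 0, 34]


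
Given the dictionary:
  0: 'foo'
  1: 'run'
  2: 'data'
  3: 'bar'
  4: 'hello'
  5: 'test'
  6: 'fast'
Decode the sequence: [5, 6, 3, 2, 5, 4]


Look up each index in the dictionary:
  5 -> 'test'
  6 -> 'fast'
  3 -> 'bar'
  2 -> 'data'
  5 -> 'test'
  4 -> 'hello'

Decoded: "test fast bar data test hello"


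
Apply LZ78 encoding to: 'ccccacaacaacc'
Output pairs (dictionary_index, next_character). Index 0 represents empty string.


LZ78 encoding steps:
Dictionary: {0: ''}
Step 1: w='' (idx 0), next='c' -> output (0, 'c'), add 'c' as idx 1
Step 2: w='c' (idx 1), next='c' -> output (1, 'c'), add 'cc' as idx 2
Step 3: w='c' (idx 1), next='a' -> output (1, 'a'), add 'ca' as idx 3
Step 4: w='ca' (idx 3), next='a' -> output (3, 'a'), add 'caa' as idx 4
Step 5: w='caa' (idx 4), next='c' -> output (4, 'c'), add 'caac' as idx 5
Step 6: w='c' (idx 1), end of input -> output (1, '')


Encoded: [(0, 'c'), (1, 'c'), (1, 'a'), (3, 'a'), (4, 'c'), (1, '')]


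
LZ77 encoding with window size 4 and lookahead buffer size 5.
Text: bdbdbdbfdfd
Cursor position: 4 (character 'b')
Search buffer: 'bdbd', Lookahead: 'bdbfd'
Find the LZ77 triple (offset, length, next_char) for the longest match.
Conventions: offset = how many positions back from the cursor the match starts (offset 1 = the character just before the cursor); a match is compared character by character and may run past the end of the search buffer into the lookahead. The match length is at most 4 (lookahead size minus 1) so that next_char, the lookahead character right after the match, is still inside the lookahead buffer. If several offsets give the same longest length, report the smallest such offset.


Try each offset into the search buffer:
  offset=1 (pos 3, char 'd'): match length 0
  offset=2 (pos 2, char 'b'): match length 3
  offset=3 (pos 1, char 'd'): match length 0
  offset=4 (pos 0, char 'b'): match length 3
Longest match has length 3, found at offsets 2, 4; take the smallest, offset 2.
next_char = character at position 4 + 3 = 7 -> 'f'

Best match: offset=2, length=3 (matching 'bdb' starting at position 2)
LZ77 triple: (2, 3, 'f')


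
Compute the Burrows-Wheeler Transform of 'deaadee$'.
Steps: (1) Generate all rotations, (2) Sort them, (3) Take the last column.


Rotations (sorted):
  0: $deaadee -> last char: e
  1: aadee$de -> last char: e
  2: adee$dea -> last char: a
  3: deaadee$ -> last char: $
  4: dee$deaa -> last char: a
  5: e$deaade -> last char: e
  6: eaadee$d -> last char: d
  7: ee$deaad -> last char: d


BWT = eea$aedd


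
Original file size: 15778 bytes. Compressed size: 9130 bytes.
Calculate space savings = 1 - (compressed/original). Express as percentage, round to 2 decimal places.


ratio = compressed/original = 9130/15778 = 0.578654
savings = 1 - ratio = 1 - 0.578654 = 0.421346
as a percentage: 0.421346 * 100 = 42.13%

Space savings = 1 - 9130/15778 = 42.13%


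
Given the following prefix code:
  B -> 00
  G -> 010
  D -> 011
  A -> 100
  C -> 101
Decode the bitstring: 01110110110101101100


Decoding step by step:
Bits 011 -> D
Bits 101 -> C
Bits 101 -> C
Bits 101 -> C
Bits 011 -> D
Bits 011 -> D
Bits 00 -> B


Decoded message: DCCCDDB


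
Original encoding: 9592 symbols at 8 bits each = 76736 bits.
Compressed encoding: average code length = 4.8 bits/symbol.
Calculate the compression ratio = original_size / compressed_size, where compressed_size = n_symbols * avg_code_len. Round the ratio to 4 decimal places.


original_size = n_symbols * orig_bits = 9592 * 8 = 76736 bits
compressed_size = n_symbols * avg_code_len = 9592 * 4.8 = 46041.6 bits
ratio = original_size / compressed_size = 76736 / 46041.6 = 1.6667

Compression ratio = 1.6667


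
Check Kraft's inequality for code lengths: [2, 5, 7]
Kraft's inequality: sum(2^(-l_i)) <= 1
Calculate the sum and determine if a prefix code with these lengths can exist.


Sum = 2^(-2) + 2^(-5) + 2^(-7)
    = 0.25 + 0.03125 + 0.0078125
    = 37/128 = 0.2890625
Since 0.2890625 <= 1, Kraft's inequality IS satisfied.
A prefix code with these lengths CAN exist.

Kraft sum = 0.2890625. Satisfied.


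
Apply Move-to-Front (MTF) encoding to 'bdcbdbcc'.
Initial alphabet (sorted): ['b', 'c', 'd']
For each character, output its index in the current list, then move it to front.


MTF encoding:
'b': index 0 in ['b', 'c', 'd'] -> ['b', 'c', 'd']
'd': index 2 in ['b', 'c', 'd'] -> ['d', 'b', 'c']
'c': index 2 in ['d', 'b', 'c'] -> ['c', 'd', 'b']
'b': index 2 in ['c', 'd', 'b'] -> ['b', 'c', 'd']
'd': index 2 in ['b', 'c', 'd'] -> ['d', 'b', 'c']
'b': index 1 in ['d', 'b', 'c'] -> ['b', 'd', 'c']
'c': index 2 in ['b', 'd', 'c'] -> ['c', 'b', 'd']
'c': index 0 in ['c', 'b', 'd'] -> ['c', 'b', 'd']


Output: [0, 2, 2, 2, 2, 1, 2, 0]


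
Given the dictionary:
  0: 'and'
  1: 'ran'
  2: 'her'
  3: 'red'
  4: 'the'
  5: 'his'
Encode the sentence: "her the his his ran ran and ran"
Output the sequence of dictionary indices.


Look up each word in the dictionary:
  'her' -> 2
  'the' -> 4
  'his' -> 5
  'his' -> 5
  'ran' -> 1
  'ran' -> 1
  'and' -> 0
  'ran' -> 1

Encoded: [2, 4, 5, 5, 1, 1, 0, 1]


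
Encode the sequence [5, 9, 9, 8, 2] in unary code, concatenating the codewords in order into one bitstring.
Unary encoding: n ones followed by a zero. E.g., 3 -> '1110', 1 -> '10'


Encode each number as n ones followed by a terminating 0:
  5 -> 111110 (6 bits)
  9 -> 1111111110 (10 bits)
  9 -> 1111111110 (10 bits)
  8 -> 111111110 (9 bits)
  2 -> 110 (3 bits)
Total length = 6 + 10 + 10 + 9 + 3 = 38 bits.

Unary([5, 9, 9, 8, 2]) = 11111011111111101111111110111111110110 (38 bits)


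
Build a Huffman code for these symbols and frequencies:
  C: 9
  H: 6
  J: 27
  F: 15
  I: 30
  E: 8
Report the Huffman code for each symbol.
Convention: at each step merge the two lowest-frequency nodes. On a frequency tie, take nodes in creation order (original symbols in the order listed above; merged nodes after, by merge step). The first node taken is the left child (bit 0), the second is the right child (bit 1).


Huffman tree construction:
Step 1: Merge H(6) + E(8) = 14
Step 2: Merge C(9) + (H+E)(14) = 23
Step 3: Merge F(15) + (C+(H+E))(23) = 38
Step 4: Merge J(27) + I(30) = 57
Step 5: Merge (F+(C+(H+E)))(38) + (J+I)(57) = 95
Read each symbol's code off the tree from the root (left child = 0, right child = 1).

Codes:
  C: 010 (length 3)
  H: 0110 (length 4)
  J: 10 (length 2)
  F: 00 (length 2)
  I: 11 (length 2)
  E: 0111 (length 4)
Average code length: 227/95 = 2.3895 bits/symbol


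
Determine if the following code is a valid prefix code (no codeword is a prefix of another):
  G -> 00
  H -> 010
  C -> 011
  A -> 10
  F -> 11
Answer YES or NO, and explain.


Checking each pair (does one codeword prefix another?):
  G='00' vs H='010': no prefix
  G='00' vs C='011': no prefix
  G='00' vs A='10': no prefix
  G='00' vs F='11': no prefix
  H='010' vs G='00': no prefix
  H='010' vs C='011': no prefix
  H='010' vs A='10': no prefix
  H='010' vs F='11': no prefix
  C='011' vs G='00': no prefix
  C='011' vs H='010': no prefix
  C='011' vs A='10': no prefix
  C='011' vs F='11': no prefix
  A='10' vs G='00': no prefix
  A='10' vs H='010': no prefix
  A='10' vs C='011': no prefix
  A='10' vs F='11': no prefix
  F='11' vs G='00': no prefix
  F='11' vs H='010': no prefix
  F='11' vs C='011': no prefix
  F='11' vs A='10': no prefix
No violation found over all pairs.

YES -- this is a valid prefix code. No codeword is a prefix of any other codeword.


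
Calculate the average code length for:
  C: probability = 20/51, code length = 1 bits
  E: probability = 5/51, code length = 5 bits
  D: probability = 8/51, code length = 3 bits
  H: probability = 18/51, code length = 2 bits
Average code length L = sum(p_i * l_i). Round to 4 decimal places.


Weighted contributions p_i * l_i:
  C: (20/51) * 1 = 20/51
  E: (5/51) * 5 = 25/51
  D: (8/51) * 3 = 24/51
  H: (18/51) * 2 = 36/51
Sum = (20 + 25 + 24 + 36)/51 = 105/51

L = 105/51 = 2.0588 bits/symbol


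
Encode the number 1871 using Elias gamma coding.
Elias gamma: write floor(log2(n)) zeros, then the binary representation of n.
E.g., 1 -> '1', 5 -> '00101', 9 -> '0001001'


num_bits = floor(log2(1871)) + 1 = 11
leading_zeros = num_bits - 1 = 10
binary(1871) = 11101001111

Elias gamma(1871) = '0000000000' + '11101001111' = 000000000011101001111 (21 bits)


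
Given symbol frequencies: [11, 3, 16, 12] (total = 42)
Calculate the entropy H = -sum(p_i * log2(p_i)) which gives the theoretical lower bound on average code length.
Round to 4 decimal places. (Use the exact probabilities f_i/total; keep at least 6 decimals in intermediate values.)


Per-symbol terms -p_i * log2(p_i) with p_i = f_i/42:
  p = 11/42 = 0.261905: log2(p) = -1.932886, -p*log2(p) = 0.506232
  p = 3/42 = 0.071429: log2(p) = -3.807355, -p*log2(p) = 0.271954
  p = 16/42 = 0.380952: log2(p) = -1.392317, -p*log2(p) = 0.530407
  p = 12/42 = 0.285714: log2(p) = -1.807355, -p*log2(p) = 0.516387
H = 0.506232 + 0.271954 + 0.530407 + 0.516387 = 1.824980

H = 1.825 bits/symbol


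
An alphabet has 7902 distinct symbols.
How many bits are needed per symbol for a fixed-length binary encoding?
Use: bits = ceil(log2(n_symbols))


log2(7902) = 12.948
Bracket: 2^12 = 4096 < 7902 <= 2^13 = 8192
So ceil(log2(7902)) = 13

bits = ceil(log2(7902)) = ceil(12.948) = 13 bits


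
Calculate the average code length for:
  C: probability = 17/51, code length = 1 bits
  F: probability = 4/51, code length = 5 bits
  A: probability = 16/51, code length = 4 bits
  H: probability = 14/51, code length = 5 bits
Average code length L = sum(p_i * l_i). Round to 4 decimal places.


Weighted contributions p_i * l_i:
  C: (17/51) * 1 = 17/51
  F: (4/51) * 5 = 20/51
  A: (16/51) * 4 = 64/51
  H: (14/51) * 5 = 70/51
Sum = (17 + 20 + 64 + 70)/51 = 171/51

L = 171/51 = 3.3529 bits/symbol


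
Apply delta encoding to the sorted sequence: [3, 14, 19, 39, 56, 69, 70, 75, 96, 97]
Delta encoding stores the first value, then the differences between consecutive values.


First value: 3
Deltas:
  14 - 3 = 11
  19 - 14 = 5
  39 - 19 = 20
  56 - 39 = 17
  69 - 56 = 13
  70 - 69 = 1
  75 - 70 = 5
  96 - 75 = 21
  97 - 96 = 1


Delta encoded: [3, 11, 5, 20, 17, 13, 1, 5, 21, 1]


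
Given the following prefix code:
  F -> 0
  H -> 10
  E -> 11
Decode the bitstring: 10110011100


Decoding step by step:
Bits 10 -> H
Bits 11 -> E
Bits 0 -> F
Bits 0 -> F
Bits 11 -> E
Bits 10 -> H
Bits 0 -> F


Decoded message: HEFFEHF


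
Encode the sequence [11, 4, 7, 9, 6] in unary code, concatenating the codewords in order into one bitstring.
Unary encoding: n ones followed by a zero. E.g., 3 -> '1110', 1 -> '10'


Encode each number as n ones followed by a terminating 0:
  11 -> 111111111110 (12 bits)
  4 -> 11110 (5 bits)
  7 -> 11111110 (8 bits)
  9 -> 1111111110 (10 bits)
  6 -> 1111110 (7 bits)
Total length = 12 + 5 + 8 + 10 + 7 = 42 bits.

Unary([11, 4, 7, 9, 6]) = 111111111110111101111111011111111101111110 (42 bits)


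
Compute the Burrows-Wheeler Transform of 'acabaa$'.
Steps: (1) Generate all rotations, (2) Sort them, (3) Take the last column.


Rotations (sorted):
  0: $acabaa -> last char: a
  1: a$acaba -> last char: a
  2: aa$acab -> last char: b
  3: abaa$ac -> last char: c
  4: acabaa$ -> last char: $
  5: baa$aca -> last char: a
  6: cabaa$a -> last char: a


BWT = aabc$aa


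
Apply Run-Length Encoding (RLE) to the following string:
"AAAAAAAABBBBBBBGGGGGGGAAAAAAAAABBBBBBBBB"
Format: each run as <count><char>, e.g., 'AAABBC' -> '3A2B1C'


Scanning runs left to right:
  i=0: run of 'A' x 8 -> '8A'
  i=8: run of 'B' x 7 -> '7B'
  i=15: run of 'G' x 7 -> '7G'
  i=22: run of 'A' x 9 -> '9A'
  i=31: run of 'B' x 9 -> '9B'

RLE = 8A7B7G9A9B


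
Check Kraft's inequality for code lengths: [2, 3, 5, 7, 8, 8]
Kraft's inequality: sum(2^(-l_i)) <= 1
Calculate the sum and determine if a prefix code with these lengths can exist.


Sum = 2^(-2) + 2^(-3) + 2^(-5) + 2^(-7) + 2^(-8) + 2^(-8)
    = 0.25 + 0.125 + 0.03125 + 0.0078125 + 0.00390625 + 0.00390625
    = 108/256 = 0.421875
Since 0.421875 <= 1, Kraft's inequality IS satisfied.
A prefix code with these lengths CAN exist.

Kraft sum = 0.421875. Satisfied.


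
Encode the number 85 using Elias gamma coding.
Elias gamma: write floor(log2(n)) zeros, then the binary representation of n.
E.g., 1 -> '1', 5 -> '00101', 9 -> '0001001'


num_bits = floor(log2(85)) + 1 = 7
leading_zeros = num_bits - 1 = 6
binary(85) = 1010101

Elias gamma(85) = '000000' + '1010101' = 0000001010101 (13 bits)


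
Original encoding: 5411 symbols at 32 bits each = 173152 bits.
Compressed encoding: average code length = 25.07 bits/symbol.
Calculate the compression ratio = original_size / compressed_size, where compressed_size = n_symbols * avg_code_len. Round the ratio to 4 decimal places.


original_size = n_symbols * orig_bits = 5411 * 32 = 173152 bits
compressed_size = n_symbols * avg_code_len = 5411 * 25.07 = 135653.77 bits
ratio = original_size / compressed_size = 173152 / 135653.77 = 1.2764

Compression ratio = 1.2764


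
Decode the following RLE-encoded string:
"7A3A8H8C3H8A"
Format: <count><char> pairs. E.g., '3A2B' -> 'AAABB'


Expanding each <count><char> pair:
  7A -> 'AAAAAAA'
  3A -> 'AAA'
  8H -> 'HHHHHHHH'
  8C -> 'CCCCCCCC'
  3H -> 'HHH'
  8A -> 'AAAAAAAA'

Decoded = AAAAAAAAAAHHHHHHHHCCCCCCCCHHHAAAAAAAA


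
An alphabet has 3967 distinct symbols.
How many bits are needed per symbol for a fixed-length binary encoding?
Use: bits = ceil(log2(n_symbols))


log2(3967) = 11.9538
Bracket: 2^11 = 2048 < 3967 <= 2^12 = 4096
So ceil(log2(3967)) = 12

bits = ceil(log2(3967)) = ceil(11.9538) = 12 bits


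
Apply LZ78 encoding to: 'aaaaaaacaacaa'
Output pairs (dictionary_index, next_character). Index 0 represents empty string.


LZ78 encoding steps:
Dictionary: {0: ''}
Step 1: w='' (idx 0), next='a' -> output (0, 'a'), add 'a' as idx 1
Step 2: w='a' (idx 1), next='a' -> output (1, 'a'), add 'aa' as idx 2
Step 3: w='aa' (idx 2), next='a' -> output (2, 'a'), add 'aaa' as idx 3
Step 4: w='a' (idx 1), next='c' -> output (1, 'c'), add 'ac' as idx 4
Step 5: w='aa' (idx 2), next='c' -> output (2, 'c'), add 'aac' as idx 5
Step 6: w='aa' (idx 2), end of input -> output (2, '')


Encoded: [(0, 'a'), (1, 'a'), (2, 'a'), (1, 'c'), (2, 'c'), (2, '')]


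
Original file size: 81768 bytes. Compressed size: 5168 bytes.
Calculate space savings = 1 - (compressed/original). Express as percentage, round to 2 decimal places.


ratio = compressed/original = 5168/81768 = 0.063203
savings = 1 - ratio = 1 - 0.063203 = 0.936797
as a percentage: 0.936797 * 100 = 93.68%

Space savings = 1 - 5168/81768 = 93.68%


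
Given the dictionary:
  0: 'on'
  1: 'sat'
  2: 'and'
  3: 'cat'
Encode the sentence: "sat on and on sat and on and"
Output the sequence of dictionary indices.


Look up each word in the dictionary:
  'sat' -> 1
  'on' -> 0
  'and' -> 2
  'on' -> 0
  'sat' -> 1
  'and' -> 2
  'on' -> 0
  'and' -> 2

Encoded: [1, 0, 2, 0, 1, 2, 0, 2]


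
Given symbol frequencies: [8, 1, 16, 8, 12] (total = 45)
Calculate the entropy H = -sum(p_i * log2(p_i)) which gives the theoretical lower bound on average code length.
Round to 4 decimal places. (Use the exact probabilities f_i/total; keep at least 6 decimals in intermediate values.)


Per-symbol terms -p_i * log2(p_i) with p_i = f_i/45:
  p = 8/45 = 0.177778: log2(p) = -2.491853, -p*log2(p) = 0.442996
  p = 1/45 = 0.022222: log2(p) = -5.491853, -p*log2(p) = 0.122041
  p = 16/45 = 0.355556: log2(p) = -1.491853, -p*log2(p) = 0.530437
  p = 8/45 = 0.177778: log2(p) = -2.491853, -p*log2(p) = 0.442996
  p = 12/45 = 0.266667: log2(p) = -1.906891, -p*log2(p) = 0.508504
H = 0.442996 + 0.122041 + 0.530437 + 0.442996 + 0.508504 = 2.046974

H = 2.047 bits/symbol


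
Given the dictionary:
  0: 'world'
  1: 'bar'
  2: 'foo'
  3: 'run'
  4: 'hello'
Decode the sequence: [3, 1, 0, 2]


Look up each index in the dictionary:
  3 -> 'run'
  1 -> 'bar'
  0 -> 'world'
  2 -> 'foo'

Decoded: "run bar world foo"


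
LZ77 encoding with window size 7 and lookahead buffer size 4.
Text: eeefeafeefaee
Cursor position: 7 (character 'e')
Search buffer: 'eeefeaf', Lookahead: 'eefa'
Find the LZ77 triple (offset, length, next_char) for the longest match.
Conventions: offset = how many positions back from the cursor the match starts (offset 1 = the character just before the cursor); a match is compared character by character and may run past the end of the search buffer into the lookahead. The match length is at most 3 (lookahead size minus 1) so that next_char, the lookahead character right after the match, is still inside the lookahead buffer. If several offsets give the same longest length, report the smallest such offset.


Try each offset into the search buffer:
  offset=1 (pos 6, char 'f'): match length 0
  offset=2 (pos 5, char 'a'): match length 0
  offset=3 (pos 4, char 'e'): match length 1
  offset=4 (pos 3, char 'f'): match length 0
  offset=5 (pos 2, char 'e'): match length 1
  offset=6 (pos 1, char 'e'): match length 3
  offset=7 (pos 0, char 'e'): match length 2
Longest match has length 3 at offset 6.
next_char = character at position 7 + 3 = 10 -> 'a'

Best match: offset=6, length=3 (matching 'eef' starting at position 1)
LZ77 triple: (6, 3, 'a')


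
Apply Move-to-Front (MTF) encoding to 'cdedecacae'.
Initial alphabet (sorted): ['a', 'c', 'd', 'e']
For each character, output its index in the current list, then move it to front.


MTF encoding:
'c': index 1 in ['a', 'c', 'd', 'e'] -> ['c', 'a', 'd', 'e']
'd': index 2 in ['c', 'a', 'd', 'e'] -> ['d', 'c', 'a', 'e']
'e': index 3 in ['d', 'c', 'a', 'e'] -> ['e', 'd', 'c', 'a']
'd': index 1 in ['e', 'd', 'c', 'a'] -> ['d', 'e', 'c', 'a']
'e': index 1 in ['d', 'e', 'c', 'a'] -> ['e', 'd', 'c', 'a']
'c': index 2 in ['e', 'd', 'c', 'a'] -> ['c', 'e', 'd', 'a']
'a': index 3 in ['c', 'e', 'd', 'a'] -> ['a', 'c', 'e', 'd']
'c': index 1 in ['a', 'c', 'e', 'd'] -> ['c', 'a', 'e', 'd']
'a': index 1 in ['c', 'a', 'e', 'd'] -> ['a', 'c', 'e', 'd']
'e': index 2 in ['a', 'c', 'e', 'd'] -> ['e', 'a', 'c', 'd']


Output: [1, 2, 3, 1, 1, 2, 3, 1, 1, 2]


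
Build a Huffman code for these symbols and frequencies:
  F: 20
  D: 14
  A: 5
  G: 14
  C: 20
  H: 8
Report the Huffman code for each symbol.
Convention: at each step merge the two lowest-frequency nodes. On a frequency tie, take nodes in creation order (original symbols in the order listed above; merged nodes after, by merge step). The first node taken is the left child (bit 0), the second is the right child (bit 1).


Huffman tree construction:
Step 1: Merge A(5) + H(8) = 13
Step 2: Merge (A+H)(13) + D(14) = 27
Step 3: Merge G(14) + F(20) = 34
Step 4: Merge C(20) + ((A+H)+D)(27) = 47
Step 5: Merge (G+F)(34) + (C+((A+H)+D))(47) = 81
Read each symbol's code off the tree from the root (left child = 0, right child = 1).

Codes:
  F: 01 (length 2)
  D: 111 (length 3)
  A: 1100 (length 4)
  G: 00 (length 2)
  C: 10 (length 2)
  H: 1101 (length 4)
Average code length: 202/81 = 2.4938 bits/symbol


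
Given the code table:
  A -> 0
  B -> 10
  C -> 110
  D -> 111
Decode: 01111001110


Decoding:
0 -> A
111 -> D
10 -> B
0 -> A
111 -> D
0 -> A


Result: ADBADA


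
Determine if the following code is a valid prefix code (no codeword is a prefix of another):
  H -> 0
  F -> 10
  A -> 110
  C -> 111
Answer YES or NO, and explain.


Checking each pair (does one codeword prefix another?):
  H='0' vs F='10': no prefix
  H='0' vs A='110': no prefix
  H='0' vs C='111': no prefix
  F='10' vs H='0': no prefix
  F='10' vs A='110': no prefix
  F='10' vs C='111': no prefix
  A='110' vs H='0': no prefix
  A='110' vs F='10': no prefix
  A='110' vs C='111': no prefix
  C='111' vs H='0': no prefix
  C='111' vs F='10': no prefix
  C='111' vs A='110': no prefix
No violation found over all pairs.

YES -- this is a valid prefix code. No codeword is a prefix of any other codeword.


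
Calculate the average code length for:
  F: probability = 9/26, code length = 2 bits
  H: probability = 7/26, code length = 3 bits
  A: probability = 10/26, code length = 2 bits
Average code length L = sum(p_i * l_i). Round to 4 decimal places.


Weighted contributions p_i * l_i:
  F: (9/26) * 2 = 18/26
  H: (7/26) * 3 = 21/26
  A: (10/26) * 2 = 20/26
Sum = (18 + 21 + 20)/26 = 59/26

L = 59/26 = 2.2692 bits/symbol


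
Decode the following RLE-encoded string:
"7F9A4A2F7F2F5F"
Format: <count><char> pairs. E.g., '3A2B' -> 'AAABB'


Expanding each <count><char> pair:
  7F -> 'FFFFFFF'
  9A -> 'AAAAAAAAA'
  4A -> 'AAAA'
  2F -> 'FF'
  7F -> 'FFFFFFF'
  2F -> 'FF'
  5F -> 'FFFFF'

Decoded = FFFFFFFAAAAAAAAAAAAAFFFFFFFFFFFFFFFF


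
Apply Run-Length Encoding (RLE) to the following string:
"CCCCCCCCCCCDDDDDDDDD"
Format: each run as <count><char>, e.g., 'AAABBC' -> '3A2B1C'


Scanning runs left to right:
  i=0: run of 'C' x 11 -> '11C'
  i=11: run of 'D' x 9 -> '9D'

RLE = 11C9D


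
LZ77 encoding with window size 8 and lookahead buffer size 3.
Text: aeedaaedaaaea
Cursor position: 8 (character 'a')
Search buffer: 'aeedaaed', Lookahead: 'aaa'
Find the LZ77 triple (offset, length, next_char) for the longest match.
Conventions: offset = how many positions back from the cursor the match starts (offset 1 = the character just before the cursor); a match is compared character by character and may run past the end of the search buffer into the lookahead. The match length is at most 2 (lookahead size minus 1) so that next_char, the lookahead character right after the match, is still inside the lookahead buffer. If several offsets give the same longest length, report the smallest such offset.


Try each offset into the search buffer:
  offset=1 (pos 7, char 'd'): match length 0
  offset=2 (pos 6, char 'e'): match length 0
  offset=3 (pos 5, char 'a'): match length 1
  offset=4 (pos 4, char 'a'): match length 2
  offset=5 (pos 3, char 'd'): match length 0
  offset=6 (pos 2, char 'e'): match length 0
  offset=7 (pos 1, char 'e'): match length 0
  offset=8 (pos 0, char 'a'): match length 1
Longest match has length 2 at offset 4.
next_char = character at position 8 + 2 = 10 -> 'a'

Best match: offset=4, length=2 (matching 'aa' starting at position 4)
LZ77 triple: (4, 2, 'a')


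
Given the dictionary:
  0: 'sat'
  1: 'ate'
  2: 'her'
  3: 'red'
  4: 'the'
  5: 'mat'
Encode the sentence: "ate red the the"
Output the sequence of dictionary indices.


Look up each word in the dictionary:
  'ate' -> 1
  'red' -> 3
  'the' -> 4
  'the' -> 4

Encoded: [1, 3, 4, 4]


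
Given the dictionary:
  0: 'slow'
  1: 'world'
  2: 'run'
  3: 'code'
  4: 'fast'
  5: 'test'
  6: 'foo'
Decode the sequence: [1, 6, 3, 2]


Look up each index in the dictionary:
  1 -> 'world'
  6 -> 'foo'
  3 -> 'code'
  2 -> 'run'

Decoded: "world foo code run"


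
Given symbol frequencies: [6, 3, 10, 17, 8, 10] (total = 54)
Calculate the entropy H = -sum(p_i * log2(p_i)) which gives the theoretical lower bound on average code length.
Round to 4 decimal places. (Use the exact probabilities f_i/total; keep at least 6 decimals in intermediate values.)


Per-symbol terms -p_i * log2(p_i) with p_i = f_i/54:
  p = 6/54 = 0.111111: log2(p) = -3.169925, -p*log2(p) = 0.352214
  p = 3/54 = 0.055556: log2(p) = -4.169925, -p*log2(p) = 0.231663
  p = 10/54 = 0.185185: log2(p) = -2.432959, -p*log2(p) = 0.450548
  p = 17/54 = 0.314815: log2(p) = -1.667425, -p*log2(p) = 0.524930
  p = 8/54 = 0.148148: log2(p) = -2.754888, -p*log2(p) = 0.408131
  p = 10/54 = 0.185185: log2(p) = -2.432959, -p*log2(p) = 0.450548
H = 0.352214 + 0.231663 + 0.450548 + 0.524930 + 0.408131 + 0.450548 = 2.418034

H = 2.418 bits/symbol


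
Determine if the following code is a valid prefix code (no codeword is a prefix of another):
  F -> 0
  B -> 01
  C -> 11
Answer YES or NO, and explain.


Checking each pair (does one codeword prefix another?):
  F='0' vs B='01': prefix -- VIOLATION

NO -- this is NOT a valid prefix code. F (0) is a prefix of B (01).


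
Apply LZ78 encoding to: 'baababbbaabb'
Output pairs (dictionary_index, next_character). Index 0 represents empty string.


LZ78 encoding steps:
Dictionary: {0: ''}
Step 1: w='' (idx 0), next='b' -> output (0, 'b'), add 'b' as idx 1
Step 2: w='' (idx 0), next='a' -> output (0, 'a'), add 'a' as idx 2
Step 3: w='a' (idx 2), next='b' -> output (2, 'b'), add 'ab' as idx 3
Step 4: w='ab' (idx 3), next='b' -> output (3, 'b'), add 'abb' as idx 4
Step 5: w='b' (idx 1), next='a' -> output (1, 'a'), add 'ba' as idx 5
Step 6: w='abb' (idx 4), end of input -> output (4, '')


Encoded: [(0, 'b'), (0, 'a'), (2, 'b'), (3, 'b'), (1, 'a'), (4, '')]


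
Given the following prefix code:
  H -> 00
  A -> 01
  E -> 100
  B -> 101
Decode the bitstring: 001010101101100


Decoding step by step:
Bits 00 -> H
Bits 101 -> B
Bits 01 -> A
Bits 01 -> A
Bits 101 -> B
Bits 100 -> E


Decoded message: HBAABE


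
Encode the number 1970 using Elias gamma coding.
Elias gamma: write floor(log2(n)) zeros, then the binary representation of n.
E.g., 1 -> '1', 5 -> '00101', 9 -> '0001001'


num_bits = floor(log2(1970)) + 1 = 11
leading_zeros = num_bits - 1 = 10
binary(1970) = 11110110010

Elias gamma(1970) = '0000000000' + '11110110010' = 000000000011110110010 (21 bits)


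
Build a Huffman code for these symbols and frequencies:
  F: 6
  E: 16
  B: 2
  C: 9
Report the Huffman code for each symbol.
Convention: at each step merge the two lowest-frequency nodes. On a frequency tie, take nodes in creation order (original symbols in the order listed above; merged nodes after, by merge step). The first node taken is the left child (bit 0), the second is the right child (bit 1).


Huffman tree construction:
Step 1: Merge B(2) + F(6) = 8
Step 2: Merge (B+F)(8) + C(9) = 17
Step 3: Merge E(16) + ((B+F)+C)(17) = 33
Read each symbol's code off the tree from the root (left child = 0, right child = 1).

Codes:
  F: 101 (length 3)
  E: 0 (length 1)
  B: 100 (length 3)
  C: 11 (length 2)
Average code length: 58/33 = 1.7576 bits/symbol


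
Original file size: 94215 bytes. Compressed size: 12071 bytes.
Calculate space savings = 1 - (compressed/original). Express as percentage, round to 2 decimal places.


ratio = compressed/original = 12071/94215 = 0.128122
savings = 1 - ratio = 1 - 0.128122 = 0.871878
as a percentage: 0.871878 * 100 = 87.19%

Space savings = 1 - 12071/94215 = 87.19%


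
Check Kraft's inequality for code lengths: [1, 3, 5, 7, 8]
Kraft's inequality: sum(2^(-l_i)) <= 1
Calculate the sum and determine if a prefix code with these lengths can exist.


Sum = 2^(-1) + 2^(-3) + 2^(-5) + 2^(-7) + 2^(-8)
    = 0.5 + 0.125 + 0.03125 + 0.0078125 + 0.00390625
    = 171/256 = 0.66796875
Since 0.66796875 <= 1, Kraft's inequality IS satisfied.
A prefix code with these lengths CAN exist.

Kraft sum = 0.66796875. Satisfied.


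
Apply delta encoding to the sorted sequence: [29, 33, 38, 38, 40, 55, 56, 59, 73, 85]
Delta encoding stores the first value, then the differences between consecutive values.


First value: 29
Deltas:
  33 - 29 = 4
  38 - 33 = 5
  38 - 38 = 0
  40 - 38 = 2
  55 - 40 = 15
  56 - 55 = 1
  59 - 56 = 3
  73 - 59 = 14
  85 - 73 = 12


Delta encoded: [29, 4, 5, 0, 2, 15, 1, 3, 14, 12]


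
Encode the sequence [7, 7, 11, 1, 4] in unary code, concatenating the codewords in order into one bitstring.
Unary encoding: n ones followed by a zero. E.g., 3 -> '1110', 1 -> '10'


Encode each number as n ones followed by a terminating 0:
  7 -> 11111110 (8 bits)
  7 -> 11111110 (8 bits)
  11 -> 111111111110 (12 bits)
  1 -> 10 (2 bits)
  4 -> 11110 (5 bits)
Total length = 8 + 8 + 12 + 2 + 5 = 35 bits.

Unary([7, 7, 11, 1, 4]) = 11111110111111101111111111101011110 (35 bits)


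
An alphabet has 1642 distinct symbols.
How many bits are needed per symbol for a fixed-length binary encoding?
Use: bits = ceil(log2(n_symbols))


log2(1642) = 10.6812
Bracket: 2^10 = 1024 < 1642 <= 2^11 = 2048
So ceil(log2(1642)) = 11

bits = ceil(log2(1642)) = ceil(10.6812) = 11 bits


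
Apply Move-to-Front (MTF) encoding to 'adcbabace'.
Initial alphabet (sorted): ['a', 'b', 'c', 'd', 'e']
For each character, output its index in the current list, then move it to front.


MTF encoding:
'a': index 0 in ['a', 'b', 'c', 'd', 'e'] -> ['a', 'b', 'c', 'd', 'e']
'd': index 3 in ['a', 'b', 'c', 'd', 'e'] -> ['d', 'a', 'b', 'c', 'e']
'c': index 3 in ['d', 'a', 'b', 'c', 'e'] -> ['c', 'd', 'a', 'b', 'e']
'b': index 3 in ['c', 'd', 'a', 'b', 'e'] -> ['b', 'c', 'd', 'a', 'e']
'a': index 3 in ['b', 'c', 'd', 'a', 'e'] -> ['a', 'b', 'c', 'd', 'e']
'b': index 1 in ['a', 'b', 'c', 'd', 'e'] -> ['b', 'a', 'c', 'd', 'e']
'a': index 1 in ['b', 'a', 'c', 'd', 'e'] -> ['a', 'b', 'c', 'd', 'e']
'c': index 2 in ['a', 'b', 'c', 'd', 'e'] -> ['c', 'a', 'b', 'd', 'e']
'e': index 4 in ['c', 'a', 'b', 'd', 'e'] -> ['e', 'c', 'a', 'b', 'd']


Output: [0, 3, 3, 3, 3, 1, 1, 2, 4]


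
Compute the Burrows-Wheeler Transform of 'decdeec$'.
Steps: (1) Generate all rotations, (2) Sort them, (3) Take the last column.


Rotations (sorted):
  0: $decdeec -> last char: c
  1: c$decdee -> last char: e
  2: cdeec$de -> last char: e
  3: decdeec$ -> last char: $
  4: deec$dec -> last char: c
  5: ec$decde -> last char: e
  6: ecdeec$d -> last char: d
  7: eec$decd -> last char: d


BWT = cee$cedd


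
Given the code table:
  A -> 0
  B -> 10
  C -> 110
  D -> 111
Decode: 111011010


Decoding:
111 -> D
0 -> A
110 -> C
10 -> B


Result: DACB
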